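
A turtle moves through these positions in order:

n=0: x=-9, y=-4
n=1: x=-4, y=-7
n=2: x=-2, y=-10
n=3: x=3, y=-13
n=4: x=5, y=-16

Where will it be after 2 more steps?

Differencing gives (+5, -3), (+2, -3), (+5, -3), (+2, -3). This is the pattern (+5, -3), (+2, -3) repeated.
step 5: apply (+5, -3) → x=10, y=-19
step 6: apply (+2, -3) → x=12, y=-22

x=12, y=-22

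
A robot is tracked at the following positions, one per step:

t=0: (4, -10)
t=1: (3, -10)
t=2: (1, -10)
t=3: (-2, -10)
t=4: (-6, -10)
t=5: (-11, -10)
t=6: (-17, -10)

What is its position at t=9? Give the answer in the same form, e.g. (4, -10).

(-41, -10)

Successive displacements: (-1, +0), (-2, +0), (-3, +0), (-4, +0), (-5, +0), (-6, +0) — each changes by (-1, +0).
step 7: (-17, -10) + (-7, +0) → (-24, -10)
step 8: (-24, -10) + (-8, +0) → (-32, -10)
step 9: (-32, -10) + (-9, +0) → (-41, -10)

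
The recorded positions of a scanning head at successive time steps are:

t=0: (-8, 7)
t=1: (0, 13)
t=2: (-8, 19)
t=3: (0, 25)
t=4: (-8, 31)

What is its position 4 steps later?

First: cycles through -8, 0 every 2 steps. Step 8 lands at position 0 of the cycle → -8.
Second: linear, +6 per step → 55 at step 8.

(-8, 55)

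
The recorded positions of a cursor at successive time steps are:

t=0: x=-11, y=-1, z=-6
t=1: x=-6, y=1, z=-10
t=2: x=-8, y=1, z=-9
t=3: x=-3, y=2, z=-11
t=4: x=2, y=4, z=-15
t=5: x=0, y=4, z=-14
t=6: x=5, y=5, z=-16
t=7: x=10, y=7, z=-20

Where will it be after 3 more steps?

x=18, y=10, z=-25

Differencing gives (+5,+2,-4), (-2,+0,+1), (+5,+1,-2), (+5,+2,-4), (-2,+0,+1), (+5,+1,-2), (+5,+2,-4). This is the pattern (+5,+2,-4), (-2,+0,+1), (+5,+1,-2) repeated.
step 8: apply (-2,+0,+1) → x=8, y=7, z=-19
step 9: apply (+5,+1,-2) → x=13, y=8, z=-21
step 10: apply (+5,+2,-4) → x=18, y=10, z=-25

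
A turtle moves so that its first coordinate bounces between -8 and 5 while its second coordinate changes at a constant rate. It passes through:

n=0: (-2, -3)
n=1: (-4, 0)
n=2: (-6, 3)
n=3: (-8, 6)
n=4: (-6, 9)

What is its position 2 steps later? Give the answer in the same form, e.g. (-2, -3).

(-2, 15)

The first coordinate reflects between -8 and 5, moving 2 per step.
  step 5: -6 → -4
  step 6: -4 → -2
The second coordinate changes by +3 each step: at step 6 it is 15.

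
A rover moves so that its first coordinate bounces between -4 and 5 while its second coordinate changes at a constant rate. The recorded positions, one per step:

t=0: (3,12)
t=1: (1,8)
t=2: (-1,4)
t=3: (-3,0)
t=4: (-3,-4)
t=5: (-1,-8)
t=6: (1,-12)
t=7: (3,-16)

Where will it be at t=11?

The first coordinate reflects between -4 and 5, moving 2 per step.
  step 8: 3 → 5
  step 9: 5 → 3
  step 10: 3 → 1
  step 11: 1 → -1
The second coordinate changes by -4 each step: at step 11 it is -32.

(-1,-32)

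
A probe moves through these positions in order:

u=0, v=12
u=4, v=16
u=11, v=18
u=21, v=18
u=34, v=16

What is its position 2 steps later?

Taking differences between consecutive positions: (+4, +4), (+7, +2), (+10, +0), (+13, -2). These grow by (+3, -2) each step.
step 5: u=34, v=16 + (+16, -4) → u=50, v=12
step 6: u=50, v=12 + (+19, -6) → u=69, v=6

u=69, v=6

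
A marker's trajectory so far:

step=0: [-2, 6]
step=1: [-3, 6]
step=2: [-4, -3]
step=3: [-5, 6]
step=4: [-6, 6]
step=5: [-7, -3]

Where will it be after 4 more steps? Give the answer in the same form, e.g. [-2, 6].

First: linear, -1 per step → -11 at step 9.
Second: cycles through 6, 6, -3 every 3 steps. Step 9 lands at position 0 of the cycle → 6.

[-11, 6]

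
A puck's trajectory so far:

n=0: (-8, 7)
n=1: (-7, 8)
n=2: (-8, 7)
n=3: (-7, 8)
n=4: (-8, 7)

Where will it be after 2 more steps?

(-8, 7)

The jumps are (+1, +1), (-1, -1), (+1, +1), (-1, -1) — a geometric progression with ratio -1.
step 5: (-8, 7) + (+1, +1) → (-7, 8)
step 6: (-7, 8) + (-1, -1) → (-8, 7)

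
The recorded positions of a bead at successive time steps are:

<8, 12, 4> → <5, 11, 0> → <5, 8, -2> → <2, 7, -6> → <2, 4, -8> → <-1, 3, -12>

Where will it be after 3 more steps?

<-4, -4, -20>

The moves between consecutive positions are <-3, -1, -4>, <+0, -3, -2>, <-3, -1, -4>, <+0, -3, -2>, <-3, -1, -4>; they repeat the 2-cycle [<-3, -1, -4>, <+0, -3, -2>].
step 6: apply <+0, -3, -2> → <-1, 0, -14>
step 7: apply <-3, -1, -4> → <-4, -1, -18>
step 8: apply <+0, -3, -2> → <-4, -4, -20>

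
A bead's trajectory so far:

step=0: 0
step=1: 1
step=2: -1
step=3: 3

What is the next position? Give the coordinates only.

The jumps are +1, -2, +4 — a geometric progression with ratio -2.
step 4: 3 − 8 → -5

-5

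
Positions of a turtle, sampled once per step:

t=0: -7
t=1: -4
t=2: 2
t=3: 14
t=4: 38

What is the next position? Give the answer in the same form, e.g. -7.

86

Step-to-step displacements: +3, +6, +12, +24; each is 2× the previous.
step 5: 38 + 48 → 86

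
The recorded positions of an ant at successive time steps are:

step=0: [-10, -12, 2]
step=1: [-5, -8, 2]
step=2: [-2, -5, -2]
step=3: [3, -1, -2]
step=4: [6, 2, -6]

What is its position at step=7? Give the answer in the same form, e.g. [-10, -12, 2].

[19, 13, -10]

The moves between consecutive positions are [+5, +4, +0], [+3, +3, -4], [+5, +4, +0], [+3, +3, -4]; they repeat the 2-cycle [[+5, +4, +0], [+3, +3, -4]].
step 5: apply [+5, +4, +0] → [11, 6, -6]
step 6: apply [+3, +3, -4] → [14, 9, -10]
step 7: apply [+5, +4, +0] → [19, 13, -10]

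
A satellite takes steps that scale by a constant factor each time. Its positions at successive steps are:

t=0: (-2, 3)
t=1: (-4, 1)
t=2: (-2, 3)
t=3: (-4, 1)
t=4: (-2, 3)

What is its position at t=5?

Consecutive displacements (-2, -2), (+2, +2), (-2, -2), (+2, +2) scale by a factor of -1 each step.
step 5: (-2, 3) + (-2, -2) → (-4, 1)

(-4, 1)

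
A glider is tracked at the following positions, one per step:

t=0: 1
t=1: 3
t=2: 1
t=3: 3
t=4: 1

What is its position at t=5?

3

The jumps are +2, -2, +2, -2 — a geometric progression with ratio -1.
step 5: 1 + 2 → 3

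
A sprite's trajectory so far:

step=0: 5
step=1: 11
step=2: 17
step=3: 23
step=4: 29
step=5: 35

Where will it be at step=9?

Constant displacement of +6 per step.
step 6: 35 + 6 → 41
step 7: 41 + 6 → 47
step 8: 47 + 6 → 53
step 9: 53 + 6 → 59

59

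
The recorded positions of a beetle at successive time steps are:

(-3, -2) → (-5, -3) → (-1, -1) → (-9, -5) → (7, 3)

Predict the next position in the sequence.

Consecutive displacements (-2, -1), (+4, +2), (-8, -4), (+16, +8) scale by a factor of -2 each step.
step 5: (7, 3) + (-32, -16) → (-25, -13)

(-25, -13)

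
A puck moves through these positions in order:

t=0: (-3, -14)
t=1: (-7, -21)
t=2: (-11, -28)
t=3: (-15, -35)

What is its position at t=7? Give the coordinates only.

Constant displacement of (-4, -7) per step.
step 4: (-15, -35) + (-4, -7) → (-19, -42)
step 5: (-19, -42) + (-4, -7) → (-23, -49)
step 6: (-23, -49) + (-4, -7) → (-27, -56)
step 7: (-27, -56) + (-4, -7) → (-31, -63)

(-31, -63)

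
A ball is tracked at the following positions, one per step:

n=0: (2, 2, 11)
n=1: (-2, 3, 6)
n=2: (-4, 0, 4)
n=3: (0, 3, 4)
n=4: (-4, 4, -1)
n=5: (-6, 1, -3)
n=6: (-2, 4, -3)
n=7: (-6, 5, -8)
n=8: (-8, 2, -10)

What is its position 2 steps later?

The moves between consecutive positions are (-4, +1, -5), (-2, -3, -2), (+4, +3, +0), (-4, +1, -5), (-2, -3, -2), (+4, +3, +0), (-4, +1, -5), (-2, -3, -2); they repeat the 3-cycle [(-4, +1, -5), (-2, -3, -2), (+4, +3, +0)].
step 9: apply (+4, +3, +0) → (-4, 5, -10)
step 10: apply (-4, +1, -5) → (-8, 6, -15)

(-8, 6, -15)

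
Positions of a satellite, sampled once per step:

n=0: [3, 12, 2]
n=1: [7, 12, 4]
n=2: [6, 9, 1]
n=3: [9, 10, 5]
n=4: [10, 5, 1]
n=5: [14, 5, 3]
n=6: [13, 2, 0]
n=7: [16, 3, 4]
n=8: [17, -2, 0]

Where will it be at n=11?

[23, -4, 3]

The moves between consecutive positions are [+4, +0, +2], [-1, -3, -3], [+3, +1, +4], [+1, -5, -4], [+4, +0, +2], [-1, -3, -3], [+3, +1, +4], [+1, -5, -4]; they repeat the 4-cycle [[+4, +0, +2], [-1, -3, -3], [+3, +1, +4], [+1, -5, -4]].
step 9: apply [+4, +0, +2] → [21, -2, 2]
step 10: apply [-1, -3, -3] → [20, -5, -1]
step 11: apply [+3, +1, +4] → [23, -4, 3]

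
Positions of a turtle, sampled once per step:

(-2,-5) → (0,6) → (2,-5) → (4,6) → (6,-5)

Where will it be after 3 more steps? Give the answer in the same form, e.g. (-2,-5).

The first coordinate changes by +2 each step, so at step 7 it is -2 + 7·(2) = 12.
The second coordinate repeats the cycle [-5, 6] with period 2; step 7 mod 2 = 1, giving 6.

(12,6)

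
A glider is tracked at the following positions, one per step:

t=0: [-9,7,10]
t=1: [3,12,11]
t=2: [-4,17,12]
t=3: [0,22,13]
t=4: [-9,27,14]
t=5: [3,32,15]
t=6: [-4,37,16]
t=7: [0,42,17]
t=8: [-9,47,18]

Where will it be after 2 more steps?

First: cycles through -9, 3, -4, 0 every 4 steps. Step 10 lands at position 2 of the cycle → -4.
Second: linear, +5 per step → 57 at step 10.
Third: linear, +1 per step → 20 at step 10.

[-4,57,20]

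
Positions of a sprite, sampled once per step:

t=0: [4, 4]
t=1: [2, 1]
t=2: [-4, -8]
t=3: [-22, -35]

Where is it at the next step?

[-76, -116]

Step-to-step displacements: [-2, -3], [-6, -9], [-18, -27]; each is 3× the previous.
step 4: [-22, -35] + [-54, -81] → [-76, -116]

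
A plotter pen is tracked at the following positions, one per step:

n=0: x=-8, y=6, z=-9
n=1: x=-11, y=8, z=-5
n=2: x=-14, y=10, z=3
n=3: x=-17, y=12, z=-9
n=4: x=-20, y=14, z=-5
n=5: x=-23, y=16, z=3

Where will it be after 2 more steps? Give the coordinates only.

X: linear, -3 per step → -29 at step 7.
Y: linear, +2 per step → 20 at step 7.
Z: cycles through -9, -5, 3 every 3 steps. Step 7 lands at position 1 of the cycle → -5.

x=-29, y=20, z=-5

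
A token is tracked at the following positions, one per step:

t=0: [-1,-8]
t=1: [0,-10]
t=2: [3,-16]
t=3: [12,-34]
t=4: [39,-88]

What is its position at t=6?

[363,-736]

The jumps are [+1,-2], [+3,-6], [+9,-18], [+27,-54] — a geometric progression with ratio 3.
step 5: [39,-88] + [+81,-162] → [120,-250]
step 6: [120,-250] + [+243,-486] → [363,-736]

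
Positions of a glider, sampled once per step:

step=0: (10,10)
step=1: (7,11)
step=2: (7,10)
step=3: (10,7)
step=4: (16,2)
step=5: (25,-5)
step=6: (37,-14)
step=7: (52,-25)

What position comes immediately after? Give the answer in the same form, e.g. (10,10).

(70,-38)

Successive displacements: (-3,+1), (+0,-1), (+3,-3), (+6,-5), (+9,-7), (+12,-9), (+15,-11) — each changes by (+3,-2).
step 8: (52,-25) + (+18,-13) → (70,-38)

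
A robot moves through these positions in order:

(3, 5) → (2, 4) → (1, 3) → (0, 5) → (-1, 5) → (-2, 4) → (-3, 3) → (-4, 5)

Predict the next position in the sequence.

(-5, 5)

The first coordinate changes by -1 each step, so at step 8 it is 3 + 8·(-1) = -5.
The second coordinate repeats the cycle [5, 4, 3, 5] with period 4; step 8 mod 4 = 0, giving 5.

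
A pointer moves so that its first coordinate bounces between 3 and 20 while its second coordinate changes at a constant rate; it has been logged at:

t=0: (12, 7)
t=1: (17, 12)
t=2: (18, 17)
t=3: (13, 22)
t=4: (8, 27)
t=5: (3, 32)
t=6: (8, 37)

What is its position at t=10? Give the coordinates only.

(12, 57)

The first coordinate travels 5 per step and bounces off the walls at 3 and 20.
  step 7: 8 → 13
  step 8: 13 → 18
  step 9: 18 → 17
  step 10: 17 → 12
The second coordinate changes by +5 each step: at step 10 it is 57.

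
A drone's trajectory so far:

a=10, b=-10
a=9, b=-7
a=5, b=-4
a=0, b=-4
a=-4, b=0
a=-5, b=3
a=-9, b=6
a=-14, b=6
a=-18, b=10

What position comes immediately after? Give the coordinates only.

The moves between consecutive positions are (-1, +3), (-4, +3), (-5, +0), (-4, +4), (-1, +3), (-4, +3), (-5, +0), (-4, +4); they repeat the 4-cycle [(-1, +3), (-4, +3), (-5, +0), (-4, +4)].
step 9: apply (-1, +3) → a=-19, b=13

a=-19, b=13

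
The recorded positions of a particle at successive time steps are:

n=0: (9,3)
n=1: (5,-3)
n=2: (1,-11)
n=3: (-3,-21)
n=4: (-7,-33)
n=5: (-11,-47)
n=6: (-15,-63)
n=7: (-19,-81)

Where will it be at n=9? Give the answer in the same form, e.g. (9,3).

Taking differences between consecutive positions: (-4,-6), (-4,-8), (-4,-10), (-4,-12), (-4,-14), (-4,-16), (-4,-18). These grow by (+0,-2) each step.
step 8: (-19,-81) + (-4,-20) → (-23,-101)
step 9: (-23,-101) + (-4,-22) → (-27,-123)

(-27,-123)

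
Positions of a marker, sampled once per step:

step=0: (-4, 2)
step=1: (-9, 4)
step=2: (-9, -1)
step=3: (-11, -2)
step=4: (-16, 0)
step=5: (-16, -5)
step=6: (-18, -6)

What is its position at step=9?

(-25, -10)

The moves between consecutive positions are (-5, +2), (+0, -5), (-2, -1), (-5, +2), (+0, -5), (-2, -1); they repeat the 3-cycle [(-5, +2), (+0, -5), (-2, -1)].
step 7: apply (-5, +2) → (-23, -4)
step 8: apply (+0, -5) → (-23, -9)
step 9: apply (-2, -1) → (-25, -10)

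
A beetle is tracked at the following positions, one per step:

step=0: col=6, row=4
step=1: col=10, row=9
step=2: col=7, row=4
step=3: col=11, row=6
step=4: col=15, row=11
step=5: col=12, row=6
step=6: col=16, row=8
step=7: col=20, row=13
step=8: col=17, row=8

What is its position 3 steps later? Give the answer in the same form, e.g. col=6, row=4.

col=22, row=10

Step-to-step displacements: (+4, +5), (-3, -5), (+4, +2), (+4, +5), (-3, -5), (+4, +2), (+4, +5), (-3, -5) — a repeating cycle of length 3.
step 9: apply (+4, +2) → col=21, row=10
step 10: apply (+4, +5) → col=25, row=15
step 11: apply (-3, -5) → col=22, row=10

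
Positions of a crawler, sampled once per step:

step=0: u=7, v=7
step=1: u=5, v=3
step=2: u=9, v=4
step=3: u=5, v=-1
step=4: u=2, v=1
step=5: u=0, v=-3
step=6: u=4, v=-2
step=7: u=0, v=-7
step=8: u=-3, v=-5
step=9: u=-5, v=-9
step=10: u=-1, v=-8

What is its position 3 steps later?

u=-10, v=-15

Differencing gives (-2, -4), (+4, +1), (-4, -5), (-3, +2), (-2, -4), (+4, +1), (-4, -5), (-3, +2), (-2, -4), (+4, +1). This is the pattern (-2, -4), (+4, +1), (-4, -5), (-3, +2) repeated.
step 11: apply (-4, -5) → u=-5, v=-13
step 12: apply (-3, +2) → u=-8, v=-11
step 13: apply (-2, -4) → u=-10, v=-15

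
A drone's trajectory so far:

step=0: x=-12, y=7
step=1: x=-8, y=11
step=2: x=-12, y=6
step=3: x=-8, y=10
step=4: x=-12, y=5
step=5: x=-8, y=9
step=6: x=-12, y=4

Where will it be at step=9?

The moves between consecutive positions are (+4, +4), (-4, -5), (+4, +4), (-4, -5), (+4, +4), (-4, -5); they repeat the 2-cycle [(+4, +4), (-4, -5)].
step 7: apply (+4, +4) → x=-8, y=8
step 8: apply (-4, -5) → x=-12, y=3
step 9: apply (+4, +4) → x=-8, y=7

x=-8, y=7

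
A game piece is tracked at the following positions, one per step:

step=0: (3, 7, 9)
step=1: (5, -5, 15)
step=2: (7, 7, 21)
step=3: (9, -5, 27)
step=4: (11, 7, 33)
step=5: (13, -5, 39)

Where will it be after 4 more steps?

(21, -5, 63)

The first coordinate changes by +2 each step, so at step 9 it is 3 + 9·(2) = 21.
The second coordinate repeats the cycle [7, -5] with period 2; step 9 mod 2 = 1, giving -5.
The third coordinate changes by +6 each step, so at step 9 it is 9 + 9·(6) = 63.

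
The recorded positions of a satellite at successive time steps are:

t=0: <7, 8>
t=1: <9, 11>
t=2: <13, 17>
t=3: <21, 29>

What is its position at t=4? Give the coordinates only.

Consecutive displacements <+2, +3>, <+4, +6>, <+8, +12> scale by a factor of 2 each step.
step 4: <21, 29> + <+16, +24> → <37, 53>

<37, 53>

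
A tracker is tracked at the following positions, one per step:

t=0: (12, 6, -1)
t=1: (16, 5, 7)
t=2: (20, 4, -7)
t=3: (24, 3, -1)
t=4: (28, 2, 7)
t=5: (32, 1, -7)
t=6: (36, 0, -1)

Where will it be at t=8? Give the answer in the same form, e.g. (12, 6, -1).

The first coordinate changes by +4 each step, so at step 8 it is 12 + 8·(4) = 44.
The second coordinate changes by -1 each step, so at step 8 it is 6 + 8·(-1) = -2.
The third coordinate repeats the cycle [-1, 7, -7] with period 3; step 8 mod 3 = 2, giving -7.

(44, -2, -7)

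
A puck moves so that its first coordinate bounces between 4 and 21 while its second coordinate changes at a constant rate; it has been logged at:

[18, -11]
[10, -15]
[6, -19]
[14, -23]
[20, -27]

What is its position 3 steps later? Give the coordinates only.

The first coordinate travels 8 per step and bounces off the walls at 4 and 21.
  step 5: 20 → 12
  step 6: 12 → 4
  step 7: 4 → 12
The second coordinate changes by -4 each step: at step 7 it is -39.

[12, -39]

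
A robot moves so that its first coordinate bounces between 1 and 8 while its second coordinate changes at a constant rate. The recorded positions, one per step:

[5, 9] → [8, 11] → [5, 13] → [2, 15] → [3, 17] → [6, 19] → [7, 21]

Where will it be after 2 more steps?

The first coordinate travels 3 per step and bounces off the walls at 1 and 8.
  step 7: 7 → 4
  step 8: 4 → 1
The second coordinate changes by +2 each step: at step 8 it is 25.

[1, 25]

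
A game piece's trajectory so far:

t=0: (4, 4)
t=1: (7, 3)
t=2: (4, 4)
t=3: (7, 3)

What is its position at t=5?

(7, 3)

Consecutive displacements (+3, -1), (-3, +1), (+3, -1) scale by a factor of -1 each step.
step 4: (7, 3) + (-3, +1) → (4, 4)
step 5: (4, 4) + (+3, -1) → (7, 3)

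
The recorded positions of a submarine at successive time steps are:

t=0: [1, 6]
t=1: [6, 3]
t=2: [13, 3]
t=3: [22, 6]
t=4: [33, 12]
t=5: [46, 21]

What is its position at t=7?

[78, 48]

First differences are [+5, -3], [+7, +0], [+9, +3], [+11, +6], [+13, +9]; their common second difference is [+2, +3] (constant acceleration).
step 6: [46, 21] + [+15, +12] → [61, 33]
step 7: [61, 33] + [+17, +15] → [78, 48]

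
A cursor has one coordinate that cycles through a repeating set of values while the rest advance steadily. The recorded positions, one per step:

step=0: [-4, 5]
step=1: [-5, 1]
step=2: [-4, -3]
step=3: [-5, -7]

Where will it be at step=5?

First: cycles through -4, -5 every 2 steps. Step 5 lands at position 1 of the cycle → -5.
Second: linear, -4 per step → -15 at step 5.

[-5, -15]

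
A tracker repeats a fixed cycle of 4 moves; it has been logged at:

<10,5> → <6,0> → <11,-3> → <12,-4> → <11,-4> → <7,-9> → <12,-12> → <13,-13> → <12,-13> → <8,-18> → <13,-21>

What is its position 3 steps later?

<9,-27>

Step-to-step displacements: <-4,-5>, <+5,-3>, <+1,-1>, <-1,+0>, <-4,-5>, <+5,-3>, <+1,-1>, <-1,+0>, <-4,-5>, <+5,-3> — a repeating cycle of length 4.
step 11: apply <+1,-1> → <14,-22>
step 12: apply <-1,+0> → <13,-22>
step 13: apply <-4,-5> → <9,-27>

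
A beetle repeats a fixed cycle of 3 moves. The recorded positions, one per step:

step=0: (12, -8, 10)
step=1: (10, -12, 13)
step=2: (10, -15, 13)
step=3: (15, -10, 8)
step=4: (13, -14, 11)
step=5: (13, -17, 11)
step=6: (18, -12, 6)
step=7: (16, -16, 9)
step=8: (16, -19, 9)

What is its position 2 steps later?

(19, -18, 7)

The moves between consecutive positions are (-2, -4, +3), (+0, -3, +0), (+5, +5, -5), (-2, -4, +3), (+0, -3, +0), (+5, +5, -5), (-2, -4, +3), (+0, -3, +0); they repeat the 3-cycle [(-2, -4, +3), (+0, -3, +0), (+5, +5, -5)].
step 9: apply (+5, +5, -5) → (21, -14, 4)
step 10: apply (-2, -4, +3) → (19, -18, 7)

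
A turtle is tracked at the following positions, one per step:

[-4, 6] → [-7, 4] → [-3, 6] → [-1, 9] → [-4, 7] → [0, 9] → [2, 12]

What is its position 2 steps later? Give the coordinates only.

[3, 12]

The moves between consecutive positions are [-3, -2], [+4, +2], [+2, +3], [-3, -2], [+4, +2], [+2, +3]; they repeat the 3-cycle [[-3, -2], [+4, +2], [+2, +3]].
step 7: apply [-3, -2] → [-1, 10]
step 8: apply [+4, +2] → [3, 12]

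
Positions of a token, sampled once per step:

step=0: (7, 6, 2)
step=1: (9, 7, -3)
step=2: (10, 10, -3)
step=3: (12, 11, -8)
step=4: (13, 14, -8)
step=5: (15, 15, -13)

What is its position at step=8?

The moves between consecutive positions are (+2, +1, -5), (+1, +3, +0), (+2, +1, -5), (+1, +3, +0), (+2, +1, -5); they repeat the 2-cycle [(+2, +1, -5), (+1, +3, +0)].
step 6: apply (+1, +3, +0) → (16, 18, -13)
step 7: apply (+2, +1, -5) → (18, 19, -18)
step 8: apply (+1, +3, +0) → (19, 22, -18)

(19, 22, -18)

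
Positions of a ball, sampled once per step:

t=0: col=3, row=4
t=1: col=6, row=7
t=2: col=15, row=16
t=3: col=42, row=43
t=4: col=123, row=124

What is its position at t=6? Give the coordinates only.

col=1095, row=1096

The jumps are (+3, +3), (+9, +9), (+27, +27), (+81, +81) — a geometric progression with ratio 3.
step 5: col=123, row=124 + (+243, +243) → col=366, row=367
step 6: col=366, row=367 + (+729, +729) → col=1095, row=1096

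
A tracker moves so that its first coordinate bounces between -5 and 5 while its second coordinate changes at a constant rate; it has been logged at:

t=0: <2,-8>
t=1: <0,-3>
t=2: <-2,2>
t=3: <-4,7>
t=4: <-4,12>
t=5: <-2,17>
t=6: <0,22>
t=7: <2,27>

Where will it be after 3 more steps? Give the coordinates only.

<2,42>

The first coordinate reflects between -5 and 5, moving 2 per step.
  step 8: 2 → 4
  step 9: 4 → 4
  step 10: 4 → 2
The second coordinate changes by +5 each step: at step 10 it is 42.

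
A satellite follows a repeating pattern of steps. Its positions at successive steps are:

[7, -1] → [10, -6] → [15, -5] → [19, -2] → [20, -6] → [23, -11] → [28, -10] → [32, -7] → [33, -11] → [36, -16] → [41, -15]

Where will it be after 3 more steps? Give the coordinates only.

Step-to-step displacements: [+3, -5], [+5, +1], [+4, +3], [+1, -4], [+3, -5], [+5, +1], [+4, +3], [+1, -4], [+3, -5], [+5, +1] — a repeating cycle of length 4.
step 11: apply [+4, +3] → [45, -12]
step 12: apply [+1, -4] → [46, -16]
step 13: apply [+3, -5] → [49, -21]

[49, -21]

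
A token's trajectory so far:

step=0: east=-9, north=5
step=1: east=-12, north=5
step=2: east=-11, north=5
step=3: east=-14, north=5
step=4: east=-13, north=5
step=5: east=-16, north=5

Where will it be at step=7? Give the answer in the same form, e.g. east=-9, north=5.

Differencing gives (-3,+0), (+1,+0), (-3,+0), (+1,+0), (-3,+0). This is the pattern (-3,+0), (+1,+0) repeated.
step 6: apply (+1,+0) → east=-15, north=5
step 7: apply (-3,+0) → east=-18, north=5

east=-18, north=5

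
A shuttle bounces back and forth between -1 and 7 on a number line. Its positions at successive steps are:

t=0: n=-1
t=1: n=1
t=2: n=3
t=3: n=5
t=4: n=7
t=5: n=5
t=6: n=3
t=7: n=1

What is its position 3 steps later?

n=3

The value reflects between -1 and 7, moving 2 per step.
  step 8: 1 → -1
  step 9: -1 → 1
  step 10: 1 → 3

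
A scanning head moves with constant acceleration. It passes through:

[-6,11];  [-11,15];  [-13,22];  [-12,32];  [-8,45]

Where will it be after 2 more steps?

Successive displacements: [-5,+4], [-2,+7], [+1,+10], [+4,+13] — each changes by [+3,+3].
step 5: [-8,45] + [+7,+16] → [-1,61]
step 6: [-1,61] + [+10,+19] → [9,80]

[9,80]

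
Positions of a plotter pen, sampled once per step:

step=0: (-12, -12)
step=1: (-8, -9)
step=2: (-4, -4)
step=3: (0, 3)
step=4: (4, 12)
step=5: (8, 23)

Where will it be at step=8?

Successive displacements: (+4, +3), (+4, +5), (+4, +7), (+4, +9), (+4, +11) — each changes by (+0, +2).
step 6: (8, 23) + (+4, +13) → (12, 36)
step 7: (12, 36) + (+4, +15) → (16, 51)
step 8: (16, 51) + (+4, +17) → (20, 68)

(20, 68)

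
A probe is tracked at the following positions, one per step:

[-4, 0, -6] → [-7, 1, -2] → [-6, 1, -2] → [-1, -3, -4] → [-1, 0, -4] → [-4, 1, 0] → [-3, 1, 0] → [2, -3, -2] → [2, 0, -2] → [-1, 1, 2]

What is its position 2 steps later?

[5, -3, 0]

The moves between consecutive positions are [-3, +1, +4], [+1, +0, +0], [+5, -4, -2], [+0, +3, +0], [-3, +1, +4], [+1, +0, +0], [+5, -4, -2], [+0, +3, +0], [-3, +1, +4]; they repeat the 4-cycle [[-3, +1, +4], [+1, +0, +0], [+5, -4, -2], [+0, +3, +0]].
step 10: apply [+1, +0, +0] → [0, 1, 2]
step 11: apply [+5, -4, -2] → [5, -3, 0]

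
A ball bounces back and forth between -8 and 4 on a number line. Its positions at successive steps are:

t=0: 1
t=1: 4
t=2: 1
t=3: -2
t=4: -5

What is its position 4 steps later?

1

The value reflects between -8 and 4, moving 3 per step.
  step 5: -5 → -8
  step 6: -8 → -5
  step 7: -5 → -2
  step 8: -2 → 1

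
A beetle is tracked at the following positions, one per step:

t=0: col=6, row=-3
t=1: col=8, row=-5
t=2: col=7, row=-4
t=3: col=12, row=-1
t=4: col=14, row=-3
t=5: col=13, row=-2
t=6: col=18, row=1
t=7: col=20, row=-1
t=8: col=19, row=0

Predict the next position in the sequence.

The moves between consecutive positions are (+2,-2), (-1,+1), (+5,+3), (+2,-2), (-1,+1), (+5,+3), (+2,-2), (-1,+1); they repeat the 3-cycle [(+2,-2), (-1,+1), (+5,+3)].
step 9: apply (+5,+3) → col=24, row=3

col=24, row=3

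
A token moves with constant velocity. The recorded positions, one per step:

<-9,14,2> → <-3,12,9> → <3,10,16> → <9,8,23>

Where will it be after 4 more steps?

<33,0,51>

Each step adds <+6,-2,+7> to the position.
step 4: <9,8,23> + <+6,-2,+7> → <15,6,30>
step 5: <15,6,30> + <+6,-2,+7> → <21,4,37>
step 6: <21,4,37> + <+6,-2,+7> → <27,2,44>
step 7: <27,2,44> + <+6,-2,+7> → <33,0,51>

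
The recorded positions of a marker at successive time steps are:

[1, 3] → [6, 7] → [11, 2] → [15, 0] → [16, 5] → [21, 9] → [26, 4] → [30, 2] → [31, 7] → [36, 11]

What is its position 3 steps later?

[46, 9]

The moves between consecutive positions are [+5, +4], [+5, -5], [+4, -2], [+1, +5], [+5, +4], [+5, -5], [+4, -2], [+1, +5], [+5, +4]; they repeat the 4-cycle [[+5, +4], [+5, -5], [+4, -2], [+1, +5]].
step 10: apply [+5, -5] → [41, 6]
step 11: apply [+4, -2] → [45, 4]
step 12: apply [+1, +5] → [46, 9]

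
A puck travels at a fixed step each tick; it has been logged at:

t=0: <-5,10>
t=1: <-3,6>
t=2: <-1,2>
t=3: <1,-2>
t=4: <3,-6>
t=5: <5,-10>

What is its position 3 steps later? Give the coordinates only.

Constant displacement of <+2,-4> per step.
step 6: <5,-10> + <+2,-4> → <7,-14>
step 7: <7,-14> + <+2,-4> → <9,-18>
step 8: <9,-18> + <+2,-4> → <11,-22>

<11,-22>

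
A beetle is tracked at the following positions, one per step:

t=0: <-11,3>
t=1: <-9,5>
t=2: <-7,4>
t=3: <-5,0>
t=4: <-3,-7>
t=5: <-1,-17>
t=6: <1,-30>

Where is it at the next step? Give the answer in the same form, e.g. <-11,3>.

First differences are <+2,+2>, <+2,-1>, <+2,-4>, <+2,-7>, <+2,-10>, <+2,-13>; their common second difference is <+0,-3> (constant acceleration).
step 7: <1,-30> + <+2,-16> → <3,-46>

<3,-46>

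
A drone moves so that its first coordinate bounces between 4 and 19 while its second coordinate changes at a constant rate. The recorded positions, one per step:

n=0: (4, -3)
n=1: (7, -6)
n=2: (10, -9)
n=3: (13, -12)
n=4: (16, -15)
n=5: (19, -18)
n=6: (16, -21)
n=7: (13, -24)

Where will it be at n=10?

The first coordinate reflects between 4 and 19, moving 3 per step.
  step 8: 13 → 10
  step 9: 10 → 7
  step 10: 7 → 4
The second coordinate changes by -3 each step: at step 10 it is -33.

(4, -33)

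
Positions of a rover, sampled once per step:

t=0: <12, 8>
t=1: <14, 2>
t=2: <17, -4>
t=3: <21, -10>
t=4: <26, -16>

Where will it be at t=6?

Taking differences between consecutive positions: <+2, -6>, <+3, -6>, <+4, -6>, <+5, -6>. These grow by <+1, +0> each step.
step 5: <26, -16> + <+6, -6> → <32, -22>
step 6: <32, -22> + <+7, -6> → <39, -28>

<39, -28>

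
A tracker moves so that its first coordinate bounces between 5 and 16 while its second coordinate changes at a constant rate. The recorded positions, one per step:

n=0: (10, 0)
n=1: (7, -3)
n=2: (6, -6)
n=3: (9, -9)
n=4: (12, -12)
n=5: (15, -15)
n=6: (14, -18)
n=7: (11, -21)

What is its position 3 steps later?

The first coordinate reflects between 5 and 16, moving 3 per step.
  step 8: 11 → 8
  step 9: 8 → 5
  step 10: 5 → 8
The second coordinate changes by -3 each step: at step 10 it is -30.

(8, -30)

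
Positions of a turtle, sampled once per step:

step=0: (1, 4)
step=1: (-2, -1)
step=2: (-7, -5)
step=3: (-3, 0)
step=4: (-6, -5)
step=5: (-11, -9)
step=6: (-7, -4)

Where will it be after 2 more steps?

The moves between consecutive positions are (-3, -5), (-5, -4), (+4, +5), (-3, -5), (-5, -4), (+4, +5); they repeat the 3-cycle [(-3, -5), (-5, -4), (+4, +5)].
step 7: apply (-3, -5) → (-10, -9)
step 8: apply (-5, -4) → (-15, -13)

(-15, -13)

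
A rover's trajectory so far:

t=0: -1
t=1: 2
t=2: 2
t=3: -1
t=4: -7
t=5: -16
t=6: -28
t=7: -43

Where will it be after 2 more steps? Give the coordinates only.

Taking differences between consecutive positions: +3, +0, -3, -6, -9, -12, -15. These grow by -3 each step.
step 8: -43 − 18 → -61
step 9: -61 − 21 → -82

-82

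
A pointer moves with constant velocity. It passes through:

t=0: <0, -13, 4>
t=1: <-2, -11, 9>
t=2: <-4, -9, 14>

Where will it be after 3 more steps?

Constant displacement of <-2, +2, +5> per step.
step 3: <-4, -9, 14> + <-2, +2, +5> → <-6, -7, 19>
step 4: <-6, -7, 19> + <-2, +2, +5> → <-8, -5, 24>
step 5: <-8, -5, 24> + <-2, +2, +5> → <-10, -3, 29>

<-10, -3, 29>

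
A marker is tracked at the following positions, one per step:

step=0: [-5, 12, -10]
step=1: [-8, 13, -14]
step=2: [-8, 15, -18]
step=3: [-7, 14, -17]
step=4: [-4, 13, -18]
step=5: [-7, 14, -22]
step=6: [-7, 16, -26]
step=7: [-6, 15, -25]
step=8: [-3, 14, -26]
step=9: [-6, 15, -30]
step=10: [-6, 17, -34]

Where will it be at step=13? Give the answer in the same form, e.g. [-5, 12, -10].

[-5, 16, -38]

Step-to-step displacements: [-3, +1, -4], [+0, +2, -4], [+1, -1, +1], [+3, -1, -1], [-3, +1, -4], [+0, +2, -4], [+1, -1, +1], [+3, -1, -1], [-3, +1, -4], [+0, +2, -4] — a repeating cycle of length 4.
step 11: apply [+1, -1, +1] → [-5, 16, -33]
step 12: apply [+3, -1, -1] → [-2, 15, -34]
step 13: apply [-3, +1, -4] → [-5, 16, -38]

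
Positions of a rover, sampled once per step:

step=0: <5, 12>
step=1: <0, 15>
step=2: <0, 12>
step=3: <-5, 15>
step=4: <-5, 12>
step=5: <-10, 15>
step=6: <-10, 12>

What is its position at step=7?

<-15, 15>

Differencing gives <-5, +3>, <+0, -3>, <-5, +3>, <+0, -3>, <-5, +3>, <+0, -3>. This is the pattern <-5, +3>, <+0, -3> repeated.
step 7: apply <-5, +3> → <-15, 15>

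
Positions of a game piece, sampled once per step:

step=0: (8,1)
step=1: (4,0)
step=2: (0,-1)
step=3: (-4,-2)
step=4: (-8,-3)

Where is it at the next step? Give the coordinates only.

The position changes by (-4,-1) every step.
step 5: (-8,-3) + (-4,-1) → (-12,-4)

(-12,-4)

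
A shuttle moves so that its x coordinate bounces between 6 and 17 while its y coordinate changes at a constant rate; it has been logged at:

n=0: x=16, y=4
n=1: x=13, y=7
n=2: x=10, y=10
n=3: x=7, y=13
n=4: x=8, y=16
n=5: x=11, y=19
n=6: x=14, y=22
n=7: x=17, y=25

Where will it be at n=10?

The x coordinate travels 3 per step and bounces off the walls at 6 and 17.
  step 8: 17 → 14
  step 9: 14 → 11
  step 10: 11 → 8
The y coordinate changes by +3 each step: at step 10 it is 34.

x=8, y=34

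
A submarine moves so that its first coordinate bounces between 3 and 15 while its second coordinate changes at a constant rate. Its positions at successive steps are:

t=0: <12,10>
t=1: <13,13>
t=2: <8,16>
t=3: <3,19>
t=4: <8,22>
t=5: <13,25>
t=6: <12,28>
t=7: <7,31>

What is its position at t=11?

The first coordinate reflects between 3 and 15, moving 5 per step.
  step 8: 7 → 4
  step 9: 4 → 9
  step 10: 9 → 14
  step 11: 14 → 11
The second coordinate changes by +3 each step: at step 11 it is 43.

<11,43>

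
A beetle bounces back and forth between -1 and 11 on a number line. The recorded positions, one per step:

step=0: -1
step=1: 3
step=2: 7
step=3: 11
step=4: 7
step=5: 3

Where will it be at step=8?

The value reflects between -1 and 11, moving 4 per step.
  step 6: 3 → -1
  step 7: -1 → 3
  step 8: 3 → 7

7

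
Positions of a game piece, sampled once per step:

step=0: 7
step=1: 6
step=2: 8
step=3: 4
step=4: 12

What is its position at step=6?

28

Step-to-step displacements: -1, +2, -4, +8; each is -2× the previous.
step 5: 12 − 16 → -4
step 6: -4 + 32 → 28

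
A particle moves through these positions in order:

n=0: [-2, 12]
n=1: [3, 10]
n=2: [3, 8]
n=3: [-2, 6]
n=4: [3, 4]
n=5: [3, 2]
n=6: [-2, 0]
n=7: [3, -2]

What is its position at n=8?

The first coordinate repeats the cycle [-2, 3, 3] with period 3; step 8 mod 3 = 2, giving 3.
The second coordinate changes by -2 each step, so at step 8 it is 12 + 8·(-2) = -4.

[3, -4]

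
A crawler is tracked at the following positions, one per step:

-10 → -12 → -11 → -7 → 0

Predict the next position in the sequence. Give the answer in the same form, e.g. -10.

10

Successive displacements: -2, +1, +4, +7 — each changes by +3.
step 5: 0 + 10 → 10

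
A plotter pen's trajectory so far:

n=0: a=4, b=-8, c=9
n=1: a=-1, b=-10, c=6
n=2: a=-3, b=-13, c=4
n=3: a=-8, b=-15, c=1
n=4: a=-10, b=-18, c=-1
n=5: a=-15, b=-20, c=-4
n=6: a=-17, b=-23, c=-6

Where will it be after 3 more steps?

The moves between consecutive positions are (-5, -2, -3), (-2, -3, -2), (-5, -2, -3), (-2, -3, -2), (-5, -2, -3), (-2, -3, -2); they repeat the 2-cycle [(-5, -2, -3), (-2, -3, -2)].
step 7: apply (-5, -2, -3) → a=-22, b=-25, c=-9
step 8: apply (-2, -3, -2) → a=-24, b=-28, c=-11
step 9: apply (-5, -2, -3) → a=-29, b=-30, c=-14

a=-29, b=-30, c=-14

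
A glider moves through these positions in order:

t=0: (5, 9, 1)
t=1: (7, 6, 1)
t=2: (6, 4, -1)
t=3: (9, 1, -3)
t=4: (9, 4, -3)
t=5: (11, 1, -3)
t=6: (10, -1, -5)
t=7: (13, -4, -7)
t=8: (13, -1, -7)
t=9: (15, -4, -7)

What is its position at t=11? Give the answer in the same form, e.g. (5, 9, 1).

(17, -9, -11)

Differencing gives (+2, -3, +0), (-1, -2, -2), (+3, -3, -2), (+0, +3, +0), (+2, -3, +0), (-1, -2, -2), (+3, -3, -2), (+0, +3, +0), (+2, -3, +0). This is the pattern (+2, -3, +0), (-1, -2, -2), (+3, -3, -2), (+0, +3, +0) repeated.
step 10: apply (-1, -2, -2) → (14, -6, -9)
step 11: apply (+3, -3, -2) → (17, -9, -11)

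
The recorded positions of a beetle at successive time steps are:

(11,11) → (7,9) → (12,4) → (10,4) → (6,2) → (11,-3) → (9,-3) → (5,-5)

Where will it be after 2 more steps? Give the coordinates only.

The moves between consecutive positions are (-4,-2), (+5,-5), (-2,+0), (-4,-2), (+5,-5), (-2,+0), (-4,-2); they repeat the 3-cycle [(-4,-2), (+5,-5), (-2,+0)].
step 8: apply (+5,-5) → (10,-10)
step 9: apply (-2,+0) → (8,-10)

(8,-10)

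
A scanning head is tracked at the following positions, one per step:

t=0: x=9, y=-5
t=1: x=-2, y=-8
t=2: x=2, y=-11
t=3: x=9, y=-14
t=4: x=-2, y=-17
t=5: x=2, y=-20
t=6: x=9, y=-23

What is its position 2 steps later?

The x coordinate repeats the cycle [9, -2, 2] with period 3; step 8 mod 3 = 2, giving 2.
The y coordinate changes by -3 each step, so at step 8 it is -5 + 8·(-3) = -29.

x=2, y=-29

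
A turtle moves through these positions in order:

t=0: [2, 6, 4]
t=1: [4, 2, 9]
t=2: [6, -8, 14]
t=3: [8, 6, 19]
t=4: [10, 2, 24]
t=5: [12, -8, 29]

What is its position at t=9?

[20, 6, 49]

First: linear, +2 per step → 20 at step 9.
Second: cycles through 6, 2, -8 every 3 steps. Step 9 lands at position 0 of the cycle → 6.
Third: linear, +5 per step → 49 at step 9.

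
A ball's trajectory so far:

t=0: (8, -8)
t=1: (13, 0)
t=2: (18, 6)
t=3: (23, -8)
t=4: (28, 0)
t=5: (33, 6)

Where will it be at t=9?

(53, -8)

The first coordinate changes by +5 each step, so at step 9 it is 8 + 9·(5) = 53.
The second coordinate repeats the cycle [-8, 0, 6] with period 3; step 9 mod 3 = 0, giving -8.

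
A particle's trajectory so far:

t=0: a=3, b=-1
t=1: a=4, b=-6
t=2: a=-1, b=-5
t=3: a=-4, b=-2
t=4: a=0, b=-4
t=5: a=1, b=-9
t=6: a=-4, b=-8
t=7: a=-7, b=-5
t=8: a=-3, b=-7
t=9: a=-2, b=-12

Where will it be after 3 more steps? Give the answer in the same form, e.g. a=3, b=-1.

Step-to-step displacements: (+1, -5), (-5, +1), (-3, +3), (+4, -2), (+1, -5), (-5, +1), (-3, +3), (+4, -2), (+1, -5) — a repeating cycle of length 4.
step 10: apply (-5, +1) → a=-7, b=-11
step 11: apply (-3, +3) → a=-10, b=-8
step 12: apply (+4, -2) → a=-6, b=-10

a=-6, b=-10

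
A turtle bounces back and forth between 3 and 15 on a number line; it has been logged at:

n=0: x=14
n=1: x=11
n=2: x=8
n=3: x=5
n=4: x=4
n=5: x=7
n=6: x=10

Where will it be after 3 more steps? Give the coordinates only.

x=11

The value reflects between 3 and 15, moving 3 per step.
  step 7: 10 → 13
  step 8: 13 → 14
  step 9: 14 → 11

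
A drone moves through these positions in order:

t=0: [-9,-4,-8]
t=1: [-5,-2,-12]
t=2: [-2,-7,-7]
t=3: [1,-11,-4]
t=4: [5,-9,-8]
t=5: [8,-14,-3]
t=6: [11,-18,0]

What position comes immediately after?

Step-to-step displacements: [+4,+2,-4], [+3,-5,+5], [+3,-4,+3], [+4,+2,-4], [+3,-5,+5], [+3,-4,+3] — a repeating cycle of length 3.
step 7: apply [+4,+2,-4] → [15,-16,-4]

[15,-16,-4]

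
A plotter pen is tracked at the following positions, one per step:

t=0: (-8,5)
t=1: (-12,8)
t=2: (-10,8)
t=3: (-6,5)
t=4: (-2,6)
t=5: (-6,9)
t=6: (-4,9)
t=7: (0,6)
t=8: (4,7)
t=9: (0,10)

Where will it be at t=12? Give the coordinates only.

(10,8)

The moves between consecutive positions are (-4,+3), (+2,+0), (+4,-3), (+4,+1), (-4,+3), (+2,+0), (+4,-3), (+4,+1), (-4,+3); they repeat the 4-cycle [(-4,+3), (+2,+0), (+4,-3), (+4,+1)].
step 10: apply (+2,+0) → (2,10)
step 11: apply (+4,-3) → (6,7)
step 12: apply (+4,+1) → (10,8)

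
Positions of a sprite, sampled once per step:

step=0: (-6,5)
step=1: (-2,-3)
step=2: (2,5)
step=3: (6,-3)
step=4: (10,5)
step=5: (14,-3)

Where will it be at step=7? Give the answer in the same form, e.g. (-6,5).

First: linear, +4 per step → 22 at step 7.
Second: cycles through 5, -3 every 2 steps. Step 7 lands at position 1 of the cycle → -3.

(22,-3)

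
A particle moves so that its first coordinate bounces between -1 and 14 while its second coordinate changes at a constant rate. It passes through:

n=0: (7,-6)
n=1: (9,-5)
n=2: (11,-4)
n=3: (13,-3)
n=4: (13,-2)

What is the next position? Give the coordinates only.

(11,-1)

The first coordinate travels 2 per step and bounces off the walls at -1 and 14.
  step 5: 13 → 11
The second coordinate changes by +1 each step: at step 5 it is -1.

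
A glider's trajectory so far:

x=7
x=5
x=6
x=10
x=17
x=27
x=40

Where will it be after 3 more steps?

x=97

Taking differences between consecutive positions: -2, +1, +4, +7, +10, +13. These grow by +3 each step.
step 7: 40 + 16 → x=56
step 8: 56 + 19 → x=75
step 9: 75 + 22 → x=97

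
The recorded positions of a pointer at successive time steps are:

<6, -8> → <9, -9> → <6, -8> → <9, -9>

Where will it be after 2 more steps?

Consecutive displacements <+3, -1>, <-3, +1>, <+3, -1> scale by a factor of -1 each step.
step 4: <9, -9> + <-3, +1> → <6, -8>
step 5: <6, -8> + <+3, -1> → <9, -9>

<9, -9>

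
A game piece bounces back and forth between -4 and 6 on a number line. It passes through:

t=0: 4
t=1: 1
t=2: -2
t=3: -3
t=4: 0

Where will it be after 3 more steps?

The value reflects between -4 and 6, moving 3 per step.
  step 5: 0 → 3
  step 6: 3 → 6
  step 7: 6 → 3

3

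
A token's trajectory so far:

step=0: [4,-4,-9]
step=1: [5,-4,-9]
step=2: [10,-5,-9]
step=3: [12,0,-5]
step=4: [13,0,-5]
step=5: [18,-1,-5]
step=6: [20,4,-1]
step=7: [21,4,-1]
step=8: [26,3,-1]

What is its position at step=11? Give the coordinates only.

[34,7,3]

Step-to-step displacements: [+1,+0,+0], [+5,-1,+0], [+2,+5,+4], [+1,+0,+0], [+5,-1,+0], [+2,+5,+4], [+1,+0,+0], [+5,-1,+0] — a repeating cycle of length 3.
step 9: apply [+2,+5,+4] → [28,8,3]
step 10: apply [+1,+0,+0] → [29,8,3]
step 11: apply [+5,-1,+0] → [34,7,3]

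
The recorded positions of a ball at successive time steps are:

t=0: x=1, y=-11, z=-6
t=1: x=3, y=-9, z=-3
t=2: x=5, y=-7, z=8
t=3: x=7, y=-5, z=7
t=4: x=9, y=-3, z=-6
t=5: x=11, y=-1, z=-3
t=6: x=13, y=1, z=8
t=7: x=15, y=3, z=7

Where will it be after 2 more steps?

X: linear, +2 per step → 19 at step 9.
Y: linear, +2 per step → 7 at step 9.
Z: cycles through -6, -3, 8, 7 every 4 steps. Step 9 lands at position 1 of the cycle → -3.

x=19, y=7, z=-3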